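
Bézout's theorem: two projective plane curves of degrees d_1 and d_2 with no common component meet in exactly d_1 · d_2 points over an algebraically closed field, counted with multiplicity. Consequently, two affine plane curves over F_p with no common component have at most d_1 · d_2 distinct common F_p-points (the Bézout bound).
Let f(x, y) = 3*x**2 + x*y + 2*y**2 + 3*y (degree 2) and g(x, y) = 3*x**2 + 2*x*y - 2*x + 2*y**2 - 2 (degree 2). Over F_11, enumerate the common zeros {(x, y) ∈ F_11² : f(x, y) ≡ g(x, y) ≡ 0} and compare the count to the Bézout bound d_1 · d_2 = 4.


Common zeros: ∅; count = 0; Bézout bound = 4.

deg(f) = 2, deg(g) = 2, so Bézout bound = 4.
Scan x ∈ F_11. For each x, list the y ∈ F_11 with f(x, y) ≡ 0 and those with g(x, y) ≡ 0 (mod 11); the common zeros in that column are the intersection.
  x = 0: f ≡ 0 at y ∈ {0, 4}; g ≡ 0 at y ∈ {1, 10}; common: ∅.
  x = 1: f ≡ 0 at y ∈ {3, 6}; g ≡ 0 at y ∈ {2, 8}; common: ∅.
  x = 2: f ≡ 0 at y ∈ ∅; g ≡ 0 at y ∈ {2, 7}; common: ∅.
  x = 3: f ≡ 0 at y ∈ ∅; g ≡ 0 at y ∈ {3, 5}; common: ∅.
  x = 4: f ≡ 0 at y ∈ ∅; g ≡ 0 at y ∈ ∅; common: ∅.
  x = 5: f ≡ 0 at y ∈ {2, 5}; g ≡ 0 at y ∈ {7, 10}; common: ∅.
  x = 6: f ≡ 0 at y ∈ {4, 8}; g ≡ 0 at y ∈ ∅; common: ∅.
  x = 7: f ≡ 0 at y ∈ ∅; g ≡ 0 at y ∈ ∅; common: ∅.
  x = 8: f ≡ 0 at y ∈ {5, 6}; g ≡ 0 at y ∈ ∅; common: ∅.
  x = 9: f ≡ 0 at y ∈ {2, 3}; g ≡ 0 at y ∈ {5, 8}; common: ∅.
  x = 10: f ≡ 0 at y ∈ ∅; g ≡ 0 at y ∈ ∅; common: ∅.
Collecting: common zeros = ∅, so the count is 0.
Comparison with the Bézout bound: 0 ≤ 4 = deg(f)·deg(g), as expected for curves with no common component (the affine F_11-count falls short of the bound because intersections may lie at infinity, over extension fields, or carry multiplicity).


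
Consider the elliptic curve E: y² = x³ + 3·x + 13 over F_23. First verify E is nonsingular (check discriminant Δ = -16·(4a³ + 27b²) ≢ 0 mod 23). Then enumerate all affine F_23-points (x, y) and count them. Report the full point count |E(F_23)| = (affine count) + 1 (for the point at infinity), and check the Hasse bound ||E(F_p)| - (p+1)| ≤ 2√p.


Affine points = {(0, 6), (0, 17), (2, 2), (2, 21), (3, 7), (3, 16), (7, 3), (7, 20), (10, 10), (10, 13), (12, 11), (12, 12), (13, 8), (13, 15), (14, 4), (14, 19), (15, 11), (15, 12), (17, 3), (17, 20), (19, 11), (19, 12), (20, 0), (22, 3), (22, 20)}; affine count = 25; |E(F_23)| = 26.

Discriminant check: Δ ∝ 4a³ + 27b² = 4·3³ + 27·13² = 4·27 + 27·169 ≡ 2 (mod 23). Nonzero ⇒ E is nonsingular.
For each x ∈ F_23, compute rhs = x³ + 3·x + 13 mod 23, then count y ∈ F_23 with y² ≡ rhs.
  x = 0: rhs = 13, matching y values: 6, 17 (2 points).
  x = 1: rhs = 17, matching y values: none (0 points).
  x = 2: rhs = 4, matching y values: 2, 21 (2 points).
  x = 3: rhs = 3, matching y values: 7, 16 (2 points).
  x = 4: rhs = 20, matching y values: none (0 points).
  x = 5: rhs = 15, matching y values: none (0 points).
  x = 6: rhs = 17, matching y values: none (0 points).
  x = 7: rhs = 9, matching y values: 3, 20 (2 points).
  x = 8: rhs = 20, matching y values: none (0 points).
  x = 9: rhs = 10, matching y values: none (0 points).
  x = 10: rhs = 8, matching y values: 10, 13 (2 points).
  x = 11: rhs = 20, matching y values: none (0 points).
  x = 12: rhs = 6, matching y values: 11, 12 (2 points).
  x = 13: rhs = 18, matching y values: 8, 15 (2 points).
  x = 14: rhs = 16, matching y values: 4, 19 (2 points).
  x = 15: rhs = 6, matching y values: 11, 12 (2 points).
  x = 16: rhs = 17, matching y values: none (0 points).
  x = 17: rhs = 9, matching y values: 3, 20 (2 points).
  x = 18: rhs = 11, matching y values: none (0 points).
  x = 19: rhs = 6, matching y values: 11, 12 (2 points).
  x = 20: rhs = 0, matching y values: 0 (1 points).
  x = 21: rhs = 22, matching y values: none (0 points).
  x = 22: rhs = 9, matching y values: 3, 20 (2 points).
Total affine count: 25.
Full point count |E(F_23)| = 25 + 1 = 26.
Hasse bound: |26 − (23+1)| = |2| = 2 ≤ 2√23 ≈ 9.5917 ✓.


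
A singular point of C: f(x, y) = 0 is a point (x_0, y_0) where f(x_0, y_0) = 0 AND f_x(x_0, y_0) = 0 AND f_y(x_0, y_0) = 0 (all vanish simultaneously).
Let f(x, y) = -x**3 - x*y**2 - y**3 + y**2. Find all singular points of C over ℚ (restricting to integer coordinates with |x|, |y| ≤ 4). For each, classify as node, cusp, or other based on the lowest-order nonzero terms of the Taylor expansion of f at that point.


Singular points: {(0, 0)}; classification: cusp.

Compute partial derivatives:
  f_x = -3*x**2 - y**2.
  f_y = -2*x*y - 3*y**2 + 2*y.
Scan x_0 ∈ {−4, ..., 4}. For each x_0, f_y(x_0, y) is a polynomial in y; find its integer roots y ∈ {−4, ..., 4}, then test f_x and f at those candidates.
  x = -4: f_y(-4, y) = -3*y**2 + 10*y; vanishes at y ∈ {0}. (-4, 0): f_x = -48 ≠ 0.
  x = -3: f_y(-3, y) = -3*y**2 + 8*y; vanishes at y ∈ {0}. (-3, 0): f_x = -27 ≠ 0.
  x = -2: f_y(-2, y) = -3*y**2 + 6*y; vanishes at y ∈ {0, 2}. (-2, 0): f_x = -12 ≠ 0; (-2, 2): f_x = -16 ≠ 0.
  x = -1: f_y(-1, y) = -3*y**2 + 4*y; vanishes at y ∈ {0}. (-1, 0): f_x = -3 ≠ 0.
  x = 0: f_y(0, y) = -3*y**2 + 2*y; vanishes at y ∈ {0}. (0, 0): f_x = 0, f = 0 — SINGULAR.
  x = 1: f_y(1, y) = -3*y**2; vanishes at y ∈ {0}. (1, 0): f_x = -3 ≠ 0.
  x = 2: f_y(2, y) = -3*y**2 - 2*y; vanishes at y ∈ {0}. (2, 0): f_x = -12 ≠ 0.
  x = 3: f_y(3, y) = -3*y**2 - 4*y; vanishes at y ∈ {0}. (3, 0): f_x = -27 ≠ 0.
  x = 4: f_y(4, y) = -3*y**2 - 6*y; vanishes at y ∈ {-2, 0}. (4, -2): f_x = -52 ≠ 0; (4, 0): f_x = -48 ≠ 0.
Only singular point on the grid: (0, 0).
Classify: substitute x = 0 + u, y = 0 + v and expand: f = -u**3 - u*v**2 - v**3 + v**2.
No constant or linear terms (consistent with a singular point). Quadratic part: v**2. Cubic part: -u**3 - u*v**2 - v**3.
The quadratic part v**2 is a perfect square, so there is a single (double) tangent line v = 0, i.e. y = 0. Restricting the cubic part to that line (v = 0) leaves -u**3 ≠ 0, so f is not divisible by v and the branch is v² ≈ u**3 to lowest order — this is a cusp.
Classification: cusp.


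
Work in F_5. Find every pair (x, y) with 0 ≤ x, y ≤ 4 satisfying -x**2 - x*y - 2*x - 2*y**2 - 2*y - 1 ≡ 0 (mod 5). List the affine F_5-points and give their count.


Affine F_5-points: {(0, 1), (0, 3), (2, 1), (2, 2), (4, 0), (4, 2)}; count = 6.

For each of the 25 pairs (x, y) ∈ F_5², evaluate f(x, y) mod 5. Record the zeros.
  x = 0: [0↦4, 1↦0, 2↦2, 3↦0, 4↦4]  zeros at y ∈ {1, 3}
  x = 1: [0↦1, 1↦1, 2↦2, 3↦4, 4↦2]  zeros at y ∈ ∅
  x = 2: [0↦1, 1↦0, 2↦0, 3↦1, 4↦3]  zeros at y ∈ {1, 2}
  x = 3: [0↦4, 1↦2, 2↦1, 3↦1, 4↦2]  zeros at y ∈ ∅
  x = 4: [0↦0, 1↦2, 2↦0, 3↦4, 4↦4]  zeros at y ∈ {0, 2}
Collecting zeros: affine points = {(0, 1), (0, 3), (2, 1), (2, 2), (4, 0), (4, 2)}.
Total count |C(F_5)_aff| = 6.


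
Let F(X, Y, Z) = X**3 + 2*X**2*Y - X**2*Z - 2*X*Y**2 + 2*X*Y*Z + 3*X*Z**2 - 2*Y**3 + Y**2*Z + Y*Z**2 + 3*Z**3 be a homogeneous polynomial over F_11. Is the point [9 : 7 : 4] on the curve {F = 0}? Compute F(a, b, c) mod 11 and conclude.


F(9,7,4) ≡ 10 (mod 11); P is NOT on the curve.

Evaluate F(9, 7, 4) term-by-term (mod 11).
  X**3 ↦ 1·729·1·1 = 729
  2*X**2*Y ↦ 2·81·7·1 = 1134
  -X**2*Z ↦ -1·81·1·4 = -324
  -2*X*Y**2 ↦ -2·9·49·1 = -882
  2*X*Y*Z ↦ 2·9·7·4 = 504
  3*X*Z**2 ↦ 3·9·1·16 = 432
  -2*Y**3 ↦ -2·1·343·1 = -686
  Y**2*Z ↦ 1·1·49·4 = 196
  Y*Z**2 ↦ 1·1·7·16 = 112
  3*Z**3 ↦ 3·1·1·64 = 192
Sum: F(9, 7, 4) = (729) + (1134) + (-324) + (-882) + (504) + (432) + (-686) + (196) + (112) + (192) = 1407.
Reducing mod 11: 1407 ≡ 10 (mod 11).
Since F(a, b, c) ≡ 10 ≠ 0 (mod 11), P does NOT lie on the curve.


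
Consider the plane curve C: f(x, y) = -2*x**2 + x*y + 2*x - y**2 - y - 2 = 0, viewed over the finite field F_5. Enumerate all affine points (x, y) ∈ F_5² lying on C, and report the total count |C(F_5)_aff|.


Affine F_5-points: {(4, 4)}; count = 1.

For each of the 25 pairs (x, y) ∈ F_5², evaluate f(x, y) mod 5. Record the zeros.
  x = 0: [0↦3, 1↦1, 2↦2, 3↦1, 4↦3]  zeros at y ∈ ∅
  x = 1: [0↦3, 1↦2, 2↦4, 3↦4, 4↦2]  zeros at y ∈ ∅
  x = 2: [0↦4, 1↦4, 2↦2, 3↦3, 4↦2]  zeros at y ∈ ∅
  x = 3: [0↦1, 1↦2, 2↦1, 3↦3, 4↦3]  zeros at y ∈ ∅
  x = 4: [0↦4, 1↦1, 2↦1, 3↦4, 4↦0]  zeros at y ∈ {4}
Collecting zeros: affine points = {(4, 4)}.
Total count |C(F_5)_aff| = 1.


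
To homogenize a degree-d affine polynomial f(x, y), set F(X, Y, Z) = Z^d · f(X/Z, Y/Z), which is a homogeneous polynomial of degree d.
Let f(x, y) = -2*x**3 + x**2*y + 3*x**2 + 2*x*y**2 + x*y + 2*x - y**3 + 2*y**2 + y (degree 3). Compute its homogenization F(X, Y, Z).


F(X, Y, Z) = -2*X**3 + X**2*Y + 3*X**2*Z + 2*X*Y**2 + X*Y*Z + 2*X*Z**2 - Y**3 + 2*Y**2*Z + Y*Z**2

deg(f) = 3.
Substitute x = X/Z, y = Y/Z into f, then multiply by Z^3.
  monomial -2·x^3·y^0 ↦ -2·X^3·Y^0·Z^0.
  monomial 1·x^2·y^1 ↦ 1·X^2·Y^1·Z^0.
  monomial 3·x^2·y^0 ↦ 3·X^2·Y^0·Z^1.
  monomial 2·x^1·y^2 ↦ 2·X^1·Y^2·Z^0.
  monomial 1·x^1·y^1 ↦ 1·X^1·Y^1·Z^1.
  monomial 2·x^1·y^0 ↦ 2·X^1·Y^0·Z^2.
  monomial -1·x^0·y^3 ↦ -1·X^0·Y^3·Z^0.
  monomial 2·x^0·y^2 ↦ 2·X^0·Y^2·Z^1.
  monomial 1·x^0·y^1 ↦ 1·X^0·Y^1·Z^2.
Collecting: F(X, Y, Z) = -2*X**3 + X**2*Y + 3*X**2*Z + 2*X*Y**2 + X*Y*Z + 2*X*Z**2 - Y**3 + 2*Y**2*Z + Y*Z**2.


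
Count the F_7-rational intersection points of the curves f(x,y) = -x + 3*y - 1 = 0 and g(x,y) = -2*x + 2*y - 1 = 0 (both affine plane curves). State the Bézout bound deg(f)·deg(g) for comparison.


Common zeros: {(5, 2)}; count = 1; Bézout bound = 1.

deg(f) = 1, deg(g) = 1, so Bézout bound = 1.
Scan x ∈ F_7. For each x, list the y ∈ F_7 with f(x, y) ≡ 0 and those with g(x, y) ≡ 0 (mod 7); the common zeros in that column are the intersection.
  x = 0: f ≡ 0 at y ∈ {5}; g ≡ 0 at y ∈ {4}; common: ∅.
  x = 1: f ≡ 0 at y ∈ {3}; g ≡ 0 at y ∈ {5}; common: ∅.
  x = 2: f ≡ 0 at y ∈ {1}; g ≡ 0 at y ∈ {6}; common: ∅.
  x = 3: f ≡ 0 at y ∈ {6}; g ≡ 0 at y ∈ {0}; common: ∅.
  x = 4: f ≡ 0 at y ∈ {4}; g ≡ 0 at y ∈ {1}; common: ∅.
  x = 5: f ≡ 0 at y ∈ {2}; g ≡ 0 at y ∈ {2}; common: {2}.
  x = 6: f ≡ 0 at y ∈ {0}; g ≡ 0 at y ∈ {3}; common: ∅.
Collecting: common zeros = {(5, 2)}, so the count is 1.
Comparison with the Bézout bound: 1 ≤ 1 = deg(f)·deg(g), as expected for curves with no common component (the bound is attained).


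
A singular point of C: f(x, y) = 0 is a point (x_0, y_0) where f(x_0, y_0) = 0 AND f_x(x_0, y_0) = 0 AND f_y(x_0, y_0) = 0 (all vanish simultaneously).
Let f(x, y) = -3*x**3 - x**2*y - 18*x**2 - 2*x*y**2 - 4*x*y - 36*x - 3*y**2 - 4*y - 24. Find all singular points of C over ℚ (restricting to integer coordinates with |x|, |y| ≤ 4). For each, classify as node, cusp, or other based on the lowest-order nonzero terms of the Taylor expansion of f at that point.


Singular points: {(-2, 0)}; classification: cusp.

Compute partial derivatives:
  f_x = -9*x**2 - 2*x*y - 36*x - 2*y**2 - 4*y - 36.
  f_y = -x**2 - 4*x*y - 4*x - 6*y - 4.
Scan x_0 ∈ {−4, ..., 4}. For each x_0, f_y(x_0, y) is a polynomial in y; find its integer roots y ∈ {−4, ..., 4}, then test f_x and f at those candidates.
  x = -4: f_y(-4, y) = 10*y - 4; no integer root y with |y| ≤ 4.
  x = -3: f_y(-3, y) = 6*y - 1; no integer root y with |y| ≤ 4.
  x = -2: f_y(-2, y) = 2*y; vanishes at y ∈ {0}. (-2, 0): f_x = 0, f = 0 — SINGULAR.
  x = -1: f_y(-1, y) = -2*y - 1; no integer root y with |y| ≤ 4.
  x = 0: f_y(0, y) = -6*y - 4; no integer root y with |y| ≤ 4.
  x = 1: f_y(1, y) = -10*y - 9; no integer root y with |y| ≤ 4.
  x = 2: f_y(2, y) = -14*y - 16; no integer root y with |y| ≤ 4.
  x = 3: f_y(3, y) = -18*y - 25; no integer root y with |y| ≤ 4.
  x = 4: f_y(4, y) = -22*y - 36; no integer root y with |y| ≤ 4.
Only singular point on the grid: (-2, 0).
Classify: substitute x = -2 + u, y = 0 + v and expand: f = -3*u**3 - u**2*v - 2*u*v**2 + v**2.
No constant or linear terms (consistent with a singular point). Quadratic part: v**2. Cubic part: -3*u**3 - u**2*v - 2*u*v**2.
The quadratic part v**2 is a perfect square, so there is a single (double) tangent line v = 0, i.e. y = 0. Restricting the cubic part to that line (v = 0) leaves -3*u**3 ≠ 0, so f is not divisible by v and the branch is v² ≈ 3*u**3 to lowest order — this is a cusp.
Classification: cusp.


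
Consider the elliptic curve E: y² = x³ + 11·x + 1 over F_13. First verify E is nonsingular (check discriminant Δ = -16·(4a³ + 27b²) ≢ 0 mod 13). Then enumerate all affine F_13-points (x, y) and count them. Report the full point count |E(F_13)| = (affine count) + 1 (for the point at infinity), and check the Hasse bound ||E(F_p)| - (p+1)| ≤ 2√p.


Affine points = {(0, 1), (0, 12), (1, 0), (3, 3), (3, 10), (5, 5), (5, 8), (6, 6), (6, 7), (8, 4), (8, 9), (9, 6), (9, 7), (11, 6), (11, 7)}; affine count = 15; |E(F_13)| = 16.

Discriminant check: Δ ∝ 4a³ + 27b² = 4·11³ + 27·1² = 4·1331 + 27·1 ≡ 8 (mod 13). Nonzero ⇒ E is nonsingular.
For each x ∈ F_13, compute rhs = x³ + 11·x + 1 mod 13, then count y ∈ F_13 with y² ≡ rhs.
  x = 0: rhs = 1, matching y values: 1, 12 (2 points).
  x = 1: rhs = 0, matching y values: 0 (1 points).
  x = 2: rhs = 5, matching y values: none (0 points).
  x = 3: rhs = 9, matching y values: 3, 10 (2 points).
  x = 4: rhs = 5, matching y values: none (0 points).
  x = 5: rhs = 12, matching y values: 5, 8 (2 points).
  x = 6: rhs = 10, matching y values: 6, 7 (2 points).
  x = 7: rhs = 5, matching y values: none (0 points).
  x = 8: rhs = 3, matching y values: 4, 9 (2 points).
  x = 9: rhs = 10, matching y values: 6, 7 (2 points).
  x = 10: rhs = 6, matching y values: none (0 points).
  x = 11: rhs = 10, matching y values: 6, 7 (2 points).
  x = 12: rhs = 2, matching y values: none (0 points).
Total affine count: 15.
Full point count |E(F_13)| = 15 + 1 = 16.
Hasse bound: |16 − (13+1)| = |2| = 2 ≤ 2√13 ≈ 7.2111 ✓.


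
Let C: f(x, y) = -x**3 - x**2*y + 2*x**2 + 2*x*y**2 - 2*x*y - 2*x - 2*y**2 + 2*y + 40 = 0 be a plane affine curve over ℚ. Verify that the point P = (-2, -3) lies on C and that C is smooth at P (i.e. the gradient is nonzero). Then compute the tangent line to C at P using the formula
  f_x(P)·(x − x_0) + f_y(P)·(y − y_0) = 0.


Tangent line at P: -10*x + 38*y + 94 = 0.

Step 1: f(-2, -3) = 0, so P lies on C.
Step 2: partial derivatives
  f_x(x, y) = -3*x**2 - 2*x*y + 4*x + 2*y**2 - 2*y - 2, f_y(x, y) = -x**2 + 4*x*y - 2*x - 4*y + 2.
  f_x(P) = -10, f_y(P) = 38 (gradient nonzero, so P is smooth).
Step 3: tangent line at P: -10·(x − -2) + 38·(y − -3) = 0.
Expanding: -10*x + 38*y + 94 = 0.


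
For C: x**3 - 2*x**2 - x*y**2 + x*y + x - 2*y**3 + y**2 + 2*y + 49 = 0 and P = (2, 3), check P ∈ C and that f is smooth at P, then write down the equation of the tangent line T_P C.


Tangent line at P: -x - 56*y + 170 = 0.

Step 1: f(2, 3) = 0, so P lies on C.
Step 2: partial derivatives
  f_x(x, y) = 3*x**2 - 4*x - y**2 + y + 1, f_y(x, y) = -2*x*y + x - 6*y**2 + 2*y + 2.
  f_x(P) = -1, f_y(P) = -56 (gradient nonzero, so P is smooth).
Step 3: tangent line at P: -1·(x − 2) + -56·(y − 3) = 0.
Expanding: -x - 56*y + 170 = 0.


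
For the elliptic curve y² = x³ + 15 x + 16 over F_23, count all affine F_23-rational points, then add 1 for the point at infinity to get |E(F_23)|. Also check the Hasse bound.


Affine points = {(0, 4), (0, 19), (1, 3), (1, 20), (2, 10), (2, 13), (4, 5), (4, 18), (5, 3), (5, 20), (6, 0), (7, 2), (7, 21), (8, 2), (8, 21), (9, 11), (9, 12), (10, 4), (10, 19), (13, 4), (13, 19), (14, 7), (14, 16), (17, 3), (17, 20), (18, 0), (20, 6), (20, 17), (21, 1), (21, 22), (22, 0)}; affine count = 31; |E(F_23)| = 32.

Discriminant check: Δ ∝ 4a³ + 27b² = 4·15³ + 27·16² = 4·3375 + 27·256 ≡ 11 (mod 23). Nonzero ⇒ E is nonsingular.
For each x ∈ F_23, compute rhs = x³ + 15·x + 16 mod 23, then count y ∈ F_23 with y² ≡ rhs.
  x = 0: rhs = 16, matching y values: 4, 19 (2 points).
  x = 1: rhs = 9, matching y values: 3, 20 (2 points).
  x = 2: rhs = 8, matching y values: 10, 13 (2 points).
  x = 3: rhs = 19, matching y values: none (0 points).
  x = 4: rhs = 2, matching y values: 5, 18 (2 points).
  x = 5: rhs = 9, matching y values: 3, 20 (2 points).
  x = 6: rhs = 0, matching y values: 0 (1 points).
  x = 7: rhs = 4, matching y values: 2, 21 (2 points).
  x = 8: rhs = 4, matching y values: 2, 21 (2 points).
  x = 9: rhs = 6, matching y values: 11, 12 (2 points).
  x = 10: rhs = 16, matching y values: 4, 19 (2 points).
  x = 11: rhs = 17, matching y values: none (0 points).
  x = 12: rhs = 15, matching y values: none (0 points).
  x = 13: rhs = 16, matching y values: 4, 19 (2 points).
  x = 14: rhs = 3, matching y values: 7, 16 (2 points).
  x = 15: rhs = 5, matching y values: none (0 points).
  x = 16: rhs = 5, matching y values: none (0 points).
  x = 17: rhs = 9, matching y values: 3, 20 (2 points).
  x = 18: rhs = 0, matching y values: 0 (1 points).
  x = 19: rhs = 7, matching y values: none (0 points).
  x = 20: rhs = 13, matching y values: 6, 17 (2 points).
  x = 21: rhs = 1, matching y values: 1, 22 (2 points).
  x = 22: rhs = 0, matching y values: 0 (1 points).
Total affine count: 31.
Full point count |E(F_23)| = 31 + 1 = 32.
Hasse bound: |32 − (23+1)| = |8| = 8 ≤ 2√23 ≈ 9.5917 ✓.


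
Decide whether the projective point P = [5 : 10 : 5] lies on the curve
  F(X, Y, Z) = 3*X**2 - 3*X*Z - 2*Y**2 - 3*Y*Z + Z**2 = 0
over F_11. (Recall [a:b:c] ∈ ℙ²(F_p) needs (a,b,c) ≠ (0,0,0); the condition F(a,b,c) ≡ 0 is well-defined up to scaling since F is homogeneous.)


F(5,10,5) ≡ 5 (mod 11); P is NOT on the curve.

Evaluate F(5, 10, 5) term-by-term (mod 11).
  3*X**2 ↦ 3·25·1·1 = 75
  -3*X*Z ↦ -3·5·1·5 = -75
  -2*Y**2 ↦ -2·1·100·1 = -200
  -3*Y*Z ↦ -3·1·10·5 = -150
  Z**2 ↦ 1·1·1·25 = 25
Sum: F(5, 10, 5) = (75) + (-75) + (-200) + (-150) + (25) = -325.
Reducing mod 11: -325 ≡ 5 (mod 11).
Since F(a, b, c) ≡ 5 ≠ 0 (mod 11), P does NOT lie on the curve.


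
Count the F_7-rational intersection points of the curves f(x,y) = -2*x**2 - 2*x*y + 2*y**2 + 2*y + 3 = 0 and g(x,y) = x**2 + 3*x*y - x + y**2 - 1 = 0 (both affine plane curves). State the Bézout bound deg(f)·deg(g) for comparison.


Common zeros: {(0, 1), (2, 3), (2, 5), (4, 6)}; count = 4; Bézout bound = 4.

deg(f) = 2, deg(g) = 2, so Bézout bound = 4.
Scan x ∈ F_7. For each x, list the y ∈ F_7 with f(x, y) ≡ 0 and those with g(x, y) ≡ 0 (mod 7); the common zeros in that column are the intersection.
  x = 0: f ≡ 0 at y ∈ {1, 5}; g ≡ 0 at y ∈ {1, 6}; common: {1}.
  x = 1: f ≡ 0 at y ∈ ∅; g ≡ 0 at y ∈ ∅; common: ∅.
  x = 2: f ≡ 0 at y ∈ {3, 5}; g ≡ 0 at y ∈ {3, 5}; common: {3, 5}.
  x = 3: f ≡ 0 at y ∈ ∅; g ≡ 0 at y ∈ ∅; common: ∅.
  x = 4: f ≡ 0 at y ∈ {4, 6}; g ≡ 0 at y ∈ {3, 6}; common: {6}.
  x = 5: f ≡ 0 at y ∈ ∅; g ≡ 0 at y ∈ {1, 5}; common: ∅.
  x = 6: f ≡ 0 at y ∈ {1, 4}; g ≡ 0 at y ∈ ∅; common: ∅.
Collecting: common zeros = {(0, 1), (2, 3), (2, 5), (4, 6)}, so the count is 4.
Comparison with the Bézout bound: 4 ≤ 4 = deg(f)·deg(g), as expected for curves with no common component (the bound is attained).


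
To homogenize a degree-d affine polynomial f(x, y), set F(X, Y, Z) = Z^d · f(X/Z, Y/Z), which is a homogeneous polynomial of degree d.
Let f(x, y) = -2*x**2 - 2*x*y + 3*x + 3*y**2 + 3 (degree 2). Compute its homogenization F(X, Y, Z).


F(X, Y, Z) = -2*X**2 - 2*X*Y + 3*X*Z + 3*Y**2 + 3*Z**2

deg(f) = 2.
Substitute x = X/Z, y = Y/Z into f, then multiply by Z^2.
  monomial -2·x^2·y^0 ↦ -2·X^2·Y^0·Z^0.
  monomial -2·x^1·y^1 ↦ -2·X^1·Y^1·Z^0.
  monomial 3·x^1·y^0 ↦ 3·X^1·Y^0·Z^1.
  monomial 3·x^0·y^2 ↦ 3·X^0·Y^2·Z^0.
  monomial 3·x^0·y^0 ↦ 3·X^0·Y^0·Z^2.
Collecting: F(X, Y, Z) = -2*X**2 - 2*X*Y + 3*X*Z + 3*Y**2 + 3*Z**2.


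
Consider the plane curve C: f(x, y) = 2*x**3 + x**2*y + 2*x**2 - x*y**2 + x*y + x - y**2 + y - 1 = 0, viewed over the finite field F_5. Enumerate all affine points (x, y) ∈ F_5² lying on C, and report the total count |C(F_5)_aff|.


Affine F_5-points: {(1, 1), (1, 3), (2, 0), (2, 4), (4, 2)}; count = 5.

For each of the 25 pairs (x, y) ∈ F_5², evaluate f(x, y) mod 5. Record the zeros.
  x = 0: [0↦4, 1↦4, 2↦2, 3↦3, 4↦2]  zeros at y ∈ ∅
  x = 1: [0↦4, 1↦0, 2↦2, 3↦0, 4↦4]  zeros at y ∈ {1, 3}
  x = 2: [0↦0, 1↦4, 2↦2, 3↦4, 4↦0]  zeros at y ∈ {0, 4}
  x = 3: [0↦4, 1↦3, 2↦4, 3↦2, 4↦2]  zeros at y ∈ ∅
  x = 4: [0↦3, 1↦4, 2↦0, 3↦1, 4↦2]  zeros at y ∈ {2}
Collecting zeros: affine points = {(1, 1), (1, 3), (2, 0), (2, 4), (4, 2)}.
Total count |C(F_5)_aff| = 5.


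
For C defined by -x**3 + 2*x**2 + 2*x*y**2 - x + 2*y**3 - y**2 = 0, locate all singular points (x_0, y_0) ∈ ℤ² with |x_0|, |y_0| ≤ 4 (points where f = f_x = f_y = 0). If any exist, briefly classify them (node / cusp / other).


Singular points: {(1, 0)}; classification: node.

Compute partial derivatives:
  f_x = -3*x**2 + 4*x + 2*y**2 - 1.
  f_y = 4*x*y + 6*y**2 - 2*y.
Scan x_0 ∈ {−4, ..., 4}. For each x_0, f_y(x_0, y) is a polynomial in y; find its integer roots y ∈ {−4, ..., 4}, then test f_x and f at those candidates.
  x = -4: f_y(-4, y) = 6*y**2 - 18*y; vanishes at y ∈ {0, 3}. (-4, 0): f_x = -65 ≠ 0; (-4, 3): f_x = -47 ≠ 0.
  x = -3: f_y(-3, y) = 6*y**2 - 14*y; vanishes at y ∈ {0}. (-3, 0): f_x = -40 ≠ 0.
  x = -2: f_y(-2, y) = 6*y**2 - 10*y; vanishes at y ∈ {0}. (-2, 0): f_x = -21 ≠ 0.
  x = -1: f_y(-1, y) = 6*y**2 - 6*y; vanishes at y ∈ {0, 1}. (-1, 0): f_x = -8 ≠ 0; (-1, 1): f_x = -6 ≠ 0.
  x = 0: f_y(0, y) = 6*y**2 - 2*y; vanishes at y ∈ {0}. (0, 0): f_x = -1 ≠ 0.
  x = 1: f_y(1, y) = 6*y**2 + 2*y; vanishes at y ∈ {0}. (1, 0): f_x = 0, f = 0 — SINGULAR.
  x = 2: f_y(2, y) = 6*y**2 + 6*y; vanishes at y ∈ {-1, 0}. (2, -1): f_x = -3 ≠ 0; (2, 0): f_x = -5 ≠ 0.
  x = 3: f_y(3, y) = 6*y**2 + 10*y; vanishes at y ∈ {0}. (3, 0): f_x = -16 ≠ 0.
  x = 4: f_y(4, y) = 6*y**2 + 14*y; vanishes at y ∈ {0}. (4, 0): f_x = -33 ≠ 0.
Only singular point on the grid: (1, 0).
Classify: substitute x = 1 + u, y = 0 + v and expand: f = -u**3 - u**2 + 2*u*v**2 + 2*v**3 + v**2.
No constant or linear terms (consistent with a singular point). Quadratic part: -u**2 + v**2. Cubic part: -u**3 + 2*u*v**2 + 2*v**3.
The quadratic part v**2 - u**2 = (v − u)(v + u) splits into two distinct linear factors, so there are two distinct tangent lines y − 0 = ±(x − 1) — this is a node (ordinary double point).
Classification: node.


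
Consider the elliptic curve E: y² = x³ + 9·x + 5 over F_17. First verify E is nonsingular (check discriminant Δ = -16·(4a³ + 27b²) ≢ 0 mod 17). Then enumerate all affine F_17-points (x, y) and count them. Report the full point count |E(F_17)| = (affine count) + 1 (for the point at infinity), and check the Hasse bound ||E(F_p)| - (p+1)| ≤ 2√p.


Affine points = {(1, 7), (1, 10), (3, 5), (3, 12), (9, 4), (9, 13), (14, 6), (14, 11), (15, 8), (15, 9)}; affine count = 10; |E(F_17)| = 11.

Discriminant check: Δ ∝ 4a³ + 27b² = 4·9³ + 27·5² = 4·729 + 27·25 ≡ 4 (mod 17). Nonzero ⇒ E is nonsingular.
For each x ∈ F_17, compute rhs = x³ + 9·x + 5 mod 17, then count y ∈ F_17 with y² ≡ rhs.
  x = 0: rhs = 5, matching y values: none (0 points).
  x = 1: rhs = 15, matching y values: 7, 10 (2 points).
  x = 2: rhs = 14, matching y values: none (0 points).
  x = 3: rhs = 8, matching y values: 5, 12 (2 points).
  x = 4: rhs = 3, matching y values: none (0 points).
  x = 5: rhs = 5, matching y values: none (0 points).
  x = 6: rhs = 3, matching y values: none (0 points).
  x = 7: rhs = 3, matching y values: none (0 points).
  x = 8: rhs = 11, matching y values: none (0 points).
  x = 9: rhs = 16, matching y values: 4, 13 (2 points).
  x = 10: rhs = 7, matching y values: none (0 points).
  x = 11: rhs = 7, matching y values: none (0 points).
  x = 12: rhs = 5, matching y values: none (0 points).
  x = 13: rhs = 7, matching y values: none (0 points).
  x = 14: rhs = 2, matching y values: 6, 11 (2 points).
  x = 15: rhs = 13, matching y values: 8, 9 (2 points).
  x = 16: rhs = 12, matching y values: none (0 points).
Total affine count: 10.
Full point count |E(F_17)| = 10 + 1 = 11.
Hasse bound: |11 − (17+1)| = |-7| = 7 ≤ 2√17 ≈ 8.2462 ✓.


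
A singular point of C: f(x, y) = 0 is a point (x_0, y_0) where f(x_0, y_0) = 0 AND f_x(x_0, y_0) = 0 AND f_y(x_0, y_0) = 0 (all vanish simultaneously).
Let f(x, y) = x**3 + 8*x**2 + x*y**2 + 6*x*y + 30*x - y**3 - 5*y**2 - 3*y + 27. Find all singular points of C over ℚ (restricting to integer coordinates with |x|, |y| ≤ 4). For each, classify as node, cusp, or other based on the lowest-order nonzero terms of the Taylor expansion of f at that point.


Singular points: {(-3, -3)}; classification: node.

Compute partial derivatives:
  f_x = 3*x**2 + 16*x + y**2 + 6*y + 30.
  f_y = 2*x*y + 6*x - 3*y**2 - 10*y - 3.
Scan x_0 ∈ {−4, ..., 4}. For each x_0, f_y(x_0, y) is a polynomial in y; find its integer roots y ∈ {−4, ..., 4}, then test f_x and f at those candidates.
  x = -4: f_y(-4, y) = -3*y**2 - 18*y - 27; vanishes at y ∈ {-3}. (-4, -3): f_x = 5 ≠ 0.
  x = -3: f_y(-3, y) = -3*y**2 - 16*y - 21; vanishes at y ∈ {-3}. (-3, -3): f_x = 0, f = 0 — SINGULAR.
  x = -2: f_y(-2, y) = -3*y**2 - 14*y - 15; vanishes at y ∈ {-3}. (-2, -3): f_x = 1 ≠ 0.
  x = -1: f_y(-1, y) = -3*y**2 - 12*y - 9; vanishes at y ∈ {-3, -1}. (-1, -3): f_x = 8 ≠ 0; (-1, -1): f_x = 12 ≠ 0.
  x = 0: f_y(0, y) = -3*y**2 - 10*y - 3; vanishes at y ∈ {-3}. (0, -3): f_x = 21 ≠ 0.
  x = 1: f_y(1, y) = -3*y**2 - 8*y + 3; vanishes at y ∈ {-3}. (1, -3): f_x = 40 ≠ 0.
  x = 2: f_y(2, y) = -3*y**2 - 6*y + 9; vanishes at y ∈ {-3, 1}. (2, -3): f_x = 65 ≠ 0; (2, 1): f_x = 81 ≠ 0.
  x = 3: f_y(3, y) = -3*y**2 - 4*y + 15; vanishes at y ∈ {-3}. (3, -3): f_x = 96 ≠ 0.
  x = 4: f_y(4, y) = -3*y**2 - 2*y + 21; vanishes at y ∈ {-3}. (4, -3): f_x = 133 ≠ 0.
Only singular point on the grid: (-3, -3).
Classify: substitute x = -3 + u, y = -3 + v and expand: f = u**3 - u**2 + u*v**2 - v**3 + v**2.
No constant or linear terms (consistent with a singular point). Quadratic part: -u**2 + v**2. Cubic part: u**3 + u*v**2 - v**3.
The quadratic part v**2 - u**2 = (v − u)(v + u) splits into two distinct linear factors, so there are two distinct tangent lines y − -3 = ±(x − -3) — this is a node (ordinary double point).
Classification: node.


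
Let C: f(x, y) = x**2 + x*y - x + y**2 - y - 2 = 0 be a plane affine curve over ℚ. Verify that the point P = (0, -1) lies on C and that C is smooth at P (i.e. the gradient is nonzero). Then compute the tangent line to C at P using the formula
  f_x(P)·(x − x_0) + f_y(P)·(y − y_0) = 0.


Tangent line at P: -2*x - 3*y - 3 = 0.

Step 1: f(0, -1) = 0, so P lies on C.
Step 2: partial derivatives
  f_x(x, y) = 2*x + y - 1, f_y(x, y) = x + 2*y - 1.
  f_x(P) = -2, f_y(P) = -3 (gradient nonzero, so P is smooth).
Step 3: tangent line at P: -2·(x − 0) + -3·(y − -1) = 0.
Expanding: -2*x - 3*y - 3 = 0.


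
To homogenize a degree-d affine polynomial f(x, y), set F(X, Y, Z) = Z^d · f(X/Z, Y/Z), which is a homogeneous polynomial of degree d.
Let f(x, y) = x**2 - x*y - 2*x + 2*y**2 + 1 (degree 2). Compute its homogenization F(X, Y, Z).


F(X, Y, Z) = X**2 - X*Y - 2*X*Z + 2*Y**2 + Z**2

deg(f) = 2.
Substitute x = X/Z, y = Y/Z into f, then multiply by Z^2.
  monomial 1·x^2·y^0 ↦ 1·X^2·Y^0·Z^0.
  monomial -1·x^1·y^1 ↦ -1·X^1·Y^1·Z^0.
  monomial -2·x^1·y^0 ↦ -2·X^1·Y^0·Z^1.
  monomial 2·x^0·y^2 ↦ 2·X^0·Y^2·Z^0.
  monomial 1·x^0·y^0 ↦ 1·X^0·Y^0·Z^2.
Collecting: F(X, Y, Z) = X**2 - X*Y - 2*X*Z + 2*Y**2 + Z**2.


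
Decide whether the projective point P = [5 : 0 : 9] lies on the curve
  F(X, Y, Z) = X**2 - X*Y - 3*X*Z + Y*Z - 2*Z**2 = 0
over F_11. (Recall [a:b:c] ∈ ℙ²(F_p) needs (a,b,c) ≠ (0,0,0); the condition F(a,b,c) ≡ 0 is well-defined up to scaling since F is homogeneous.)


F(5,0,9) ≡ 3 (mod 11); P is NOT on the curve.

Evaluate F(5, 0, 9) term-by-term (mod 11).
  X**2 ↦ 1·25·1·1 = 25
  -X*Y ↦ -1·5·0·1 = 0
  -3*X*Z ↦ -3·5·1·9 = -135
  Y*Z ↦ 1·1·0·9 = 0
  -2*Z**2 ↦ -2·1·1·81 = -162
Sum: F(5, 0, 9) = (25) + (0) + (-135) + (0) + (-162) = -272.
Reducing mod 11: -272 ≡ 3 (mod 11).
Since F(a, b, c) ≡ 3 ≠ 0 (mod 11), P does NOT lie on the curve.


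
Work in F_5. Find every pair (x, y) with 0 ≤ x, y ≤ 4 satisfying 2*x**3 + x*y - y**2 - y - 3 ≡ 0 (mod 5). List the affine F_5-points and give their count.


Affine F_5-points: {(0, 1), (0, 3), (1, 2), (1, 3), (4, 0), (4, 3)}; count = 6.

For each of the 25 pairs (x, y) ∈ F_5², evaluate f(x, y) mod 5. Record the zeros.
  x = 0: [0↦2, 1↦0, 2↦1, 3↦0, 4↦2]  zeros at y ∈ {1, 3}
  x = 1: [0↦4, 1↦3, 2↦0, 3↦0, 4↦3]  zeros at y ∈ {2, 3}
  x = 2: [0↦3, 1↦3, 2↦1, 3↦2, 4↦1]  zeros at y ∈ ∅
  x = 3: [0↦1, 1↦2, 2↦1, 3↦3, 4↦3]  zeros at y ∈ ∅
  x = 4: [0↦0, 1↦2, 2↦2, 3↦0, 4↦1]  zeros at y ∈ {0, 3}
Collecting zeros: affine points = {(0, 1), (0, 3), (1, 2), (1, 3), (4, 0), (4, 3)}.
Total count |C(F_5)_aff| = 6.


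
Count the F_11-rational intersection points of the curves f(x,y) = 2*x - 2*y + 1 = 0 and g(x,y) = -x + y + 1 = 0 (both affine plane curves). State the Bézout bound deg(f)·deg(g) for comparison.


Common zeros: ∅; count = 0; Bézout bound = 1.

deg(f) = 1, deg(g) = 1, so Bézout bound = 1.
Scan x ∈ F_11. For each x, list the y ∈ F_11 with f(x, y) ≡ 0 and those with g(x, y) ≡ 0 (mod 11); the common zeros in that column are the intersection.
  x = 0: f ≡ 0 at y ∈ {6}; g ≡ 0 at y ∈ {10}; common: ∅.
  x = 1: f ≡ 0 at y ∈ {7}; g ≡ 0 at y ∈ {0}; common: ∅.
  x = 2: f ≡ 0 at y ∈ {8}; g ≡ 0 at y ∈ {1}; common: ∅.
  x = 3: f ≡ 0 at y ∈ {9}; g ≡ 0 at y ∈ {2}; common: ∅.
  x = 4: f ≡ 0 at y ∈ {10}; g ≡ 0 at y ∈ {3}; common: ∅.
  x = 5: f ≡ 0 at y ∈ {0}; g ≡ 0 at y ∈ {4}; common: ∅.
  x = 6: f ≡ 0 at y ∈ {1}; g ≡ 0 at y ∈ {5}; common: ∅.
  x = 7: f ≡ 0 at y ∈ {2}; g ≡ 0 at y ∈ {6}; common: ∅.
  x = 8: f ≡ 0 at y ∈ {3}; g ≡ 0 at y ∈ {7}; common: ∅.
  x = 9: f ≡ 0 at y ∈ {4}; g ≡ 0 at y ∈ {8}; common: ∅.
  x = 10: f ≡ 0 at y ∈ {5}; g ≡ 0 at y ∈ {9}; common: ∅.
Collecting: common zeros = ∅, so the count is 0.
Comparison with the Bézout bound: 0 ≤ 1 = deg(f)·deg(g), as expected for curves with no common component (the affine F_11-count falls short of the bound because intersections may lie at infinity, over extension fields, or carry multiplicity).


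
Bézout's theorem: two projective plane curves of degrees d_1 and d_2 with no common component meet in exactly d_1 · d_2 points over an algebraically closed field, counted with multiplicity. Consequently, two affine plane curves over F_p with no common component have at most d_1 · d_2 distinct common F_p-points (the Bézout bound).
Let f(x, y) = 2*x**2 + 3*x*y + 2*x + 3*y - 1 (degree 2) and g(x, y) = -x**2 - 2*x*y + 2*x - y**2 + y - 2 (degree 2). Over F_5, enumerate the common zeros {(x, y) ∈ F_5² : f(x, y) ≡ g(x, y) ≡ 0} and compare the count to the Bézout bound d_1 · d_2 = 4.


Common zeros: ∅; count = 0; Bézout bound = 4.

deg(f) = 2, deg(g) = 2, so Bézout bound = 4.
Scan x ∈ F_5. For each x, list the y ∈ F_5 with f(x, y) ≡ 0 and those with g(x, y) ≡ 0 (mod 5); the common zeros in that column are the intersection.
  x = 0: f ≡ 0 at y ∈ {2}; g ≡ 0 at y ∈ ∅; common: ∅.
  x = 1: f ≡ 0 at y ∈ {2}; g ≡ 0 at y ∈ ∅; common: ∅.
  x = 2: f ≡ 0 at y ∈ {1}; g ≡ 0 at y ∈ {3, 4}; common: ∅.
  x = 3: f ≡ 0 at y ∈ {1}; g ≡ 0 at y ∈ {0}; common: ∅.
  x = 4: f ≡ 0 at y ∈ ∅; g ≡ 0 at y ∈ {0, 3}; common: ∅.
Collecting: common zeros = ∅, so the count is 0.
Comparison with the Bézout bound: 0 ≤ 4 = deg(f)·deg(g), as expected for curves with no common component (the affine F_5-count falls short of the bound because intersections may lie at infinity, over extension fields, or carry multiplicity).


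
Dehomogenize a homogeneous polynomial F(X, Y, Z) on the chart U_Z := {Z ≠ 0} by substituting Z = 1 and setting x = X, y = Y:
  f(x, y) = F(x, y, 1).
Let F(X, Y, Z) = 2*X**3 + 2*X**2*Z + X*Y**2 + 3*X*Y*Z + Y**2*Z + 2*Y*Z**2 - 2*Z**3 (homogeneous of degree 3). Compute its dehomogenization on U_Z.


f(x, y) = 2*x**3 + 2*x**2 + x*y**2 + 3*x*y + y**2 + 2*y - 2

On U_Z we set Z = 1. Each monomial c·X^i·Y^j·Z^k in F becomes c·x^i·y^j·1^k = c·x^i·y^j.
Substituting Z = 1: F(X, Y, 1) = 2*x**3 + 2*x**2 + x*y**2 + 3*x*y + y**2 + 2*y - 2.
Note: deg(f) ≤ deg(F) = 3; strict inequality happens when F is divisible by Z (lost terms).


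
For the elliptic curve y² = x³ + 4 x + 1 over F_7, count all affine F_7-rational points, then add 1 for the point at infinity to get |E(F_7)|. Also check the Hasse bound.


Affine points = {(0, 1), (0, 6), (4, 2), (4, 5)}; affine count = 4; |E(F_7)| = 5.

Discriminant check: Δ ∝ 4a³ + 27b² = 4·4³ + 27·1² = 4·64 + 27·1 ≡ 3 (mod 7). Nonzero ⇒ E is nonsingular.
For each x ∈ F_7, compute rhs = x³ + 4·x + 1 mod 7, then count y ∈ F_7 with y² ≡ rhs.
  x = 0: rhs = 1, matching y values: 1, 6 (2 points).
  x = 1: rhs = 6, matching y values: none (0 points).
  x = 2: rhs = 3, matching y values: none (0 points).
  x = 3: rhs = 5, matching y values: none (0 points).
  x = 4: rhs = 4, matching y values: 2, 5 (2 points).
  x = 5: rhs = 6, matching y values: none (0 points).
  x = 6: rhs = 3, matching y values: none (0 points).
Total affine count: 4.
Full point count |E(F_7)| = 4 + 1 = 5.
Hasse bound: |5 − (7+1)| = |-3| = 3 ≤ 2√7 ≈ 5.2915 ✓.


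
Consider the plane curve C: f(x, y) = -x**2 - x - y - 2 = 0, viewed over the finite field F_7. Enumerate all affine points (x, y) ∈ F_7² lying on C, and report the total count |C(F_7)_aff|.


Affine F_7-points: {(0, 5), (1, 3), (2, 6), (3, 0), (4, 6), (5, 3), (6, 5)}; count = 7.

For each of the 49 pairs (x, y) ∈ F_7², evaluate f(x, y) mod 7. Record the zeros.
  x = 0: [0↦5, 1↦4, 2↦3, 3↦2, 4↦1, 5↦0, 6↦6]  zeros at y ∈ {5}
  x = 1: [0↦3, 1↦2, 2↦1, 3↦0, 4↦6, 5↦5, 6↦4]  zeros at y ∈ {3}
  x = 2: [0↦6, 1↦5, 2↦4, 3↦3, 4↦2, 5↦1, 6↦0]  zeros at y ∈ {6}
  x = 3: [0↦0, 1↦6, 2↦5, 3↦4, 4↦3, 5↦2, 6↦1]  zeros at y ∈ {0}
  x = 4: [0↦6, 1↦5, 2↦4, 3↦3, 4↦2, 5↦1, 6↦0]  zeros at y ∈ {6}
  x = 5: [0↦3, 1↦2, 2↦1, 3↦0, 4↦6, 5↦5, 6↦4]  zeros at y ∈ {3}
  x = 6: [0↦5, 1↦4, 2↦3, 3↦2, 4↦1, 5↦0, 6↦6]  zeros at y ∈ {5}
Collecting zeros: affine points = {(0, 5), (1, 3), (2, 6), (3, 0), (4, 6), (5, 3), (6, 5)}.
Total count |C(F_7)_aff| = 7.


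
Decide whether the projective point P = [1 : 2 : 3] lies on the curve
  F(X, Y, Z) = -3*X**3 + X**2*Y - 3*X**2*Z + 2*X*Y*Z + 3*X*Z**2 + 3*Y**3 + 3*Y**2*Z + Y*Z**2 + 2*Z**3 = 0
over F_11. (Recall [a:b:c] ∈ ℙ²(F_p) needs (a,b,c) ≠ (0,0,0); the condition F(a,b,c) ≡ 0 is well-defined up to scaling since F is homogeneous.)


F(1,2,3) ≡ 7 (mod 11); P is NOT on the curve.

Evaluate F(1, 2, 3) term-by-term (mod 11).
  -3*X**3 ↦ -3·1·1·1 = -3
  X**2*Y ↦ 1·1·2·1 = 2
  -3*X**2*Z ↦ -3·1·1·3 = -9
  2*X*Y*Z ↦ 2·1·2·3 = 12
  3*X*Z**2 ↦ 3·1·1·9 = 27
  3*Y**3 ↦ 3·1·8·1 = 24
  3*Y**2*Z ↦ 3·1·4·3 = 36
  Y*Z**2 ↦ 1·1·2·9 = 18
  2*Z**3 ↦ 2·1·1·27 = 54
Sum: F(1, 2, 3) = (-3) + (2) + (-9) + (12) + (27) + (24) + (36) + (18) + (54) = 161.
Reducing mod 11: 161 ≡ 7 (mod 11).
Since F(a, b, c) ≡ 7 ≠ 0 (mod 11), P does NOT lie on the curve.


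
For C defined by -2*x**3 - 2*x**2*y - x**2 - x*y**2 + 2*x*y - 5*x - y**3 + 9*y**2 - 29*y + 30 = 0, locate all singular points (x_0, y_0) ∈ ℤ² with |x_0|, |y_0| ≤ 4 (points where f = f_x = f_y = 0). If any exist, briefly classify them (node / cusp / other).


Singular points: {(-1, 3)}; classification: node.

Compute partial derivatives:
  f_x = -6*x**2 - 4*x*y - 2*x - y**2 + 2*y - 5.
  f_y = -2*x**2 - 2*x*y + 2*x - 3*y**2 + 18*y - 29.
Scan x_0 ∈ {−4, ..., 4}. For each x_0, f_y(x_0, y) is a polynomial in y; find its integer roots y ∈ {−4, ..., 4}, then test f_x and f at those candidates.
  x = -4: f_y(-4, y) = -3*y**2 + 26*y - 69; no integer root y with |y| ≤ 4.
  x = -3: f_y(-3, y) = -3*y**2 + 24*y - 53; no integer root y with |y| ≤ 4.
  x = -2: f_y(-2, y) = -3*y**2 + 22*y - 41; no integer root y with |y| ≤ 4.
  x = -1: f_y(-1, y) = -3*y**2 + 20*y - 33; vanishes at y ∈ {3}. (-1, 3): f_x = 0, f = 0 — SINGULAR.
  x = 0: f_y(0, y) = -3*y**2 + 18*y - 29; no integer root y with |y| ≤ 4.
  x = 1: f_y(1, y) = -3*y**2 + 16*y - 29; no integer root y with |y| ≤ 4.
  x = 2: f_y(2, y) = -3*y**2 + 14*y - 33; no integer root y with |y| ≤ 4.
  x = 3: f_y(3, y) = -3*y**2 + 12*y - 41; no integer root y with |y| ≤ 4.
  x = 4: f_y(4, y) = -3*y**2 + 10*y - 53; no integer root y with |y| ≤ 4.
Only singular point on the grid: (-1, 3).
Classify: substitute x = -1 + u, y = 3 + v and expand: f = -2*u**3 - 2*u**2*v - u**2 - u*v**2 - v**3 + v**2.
No constant or linear terms (consistent with a singular point). Quadratic part: -u**2 + v**2. Cubic part: -2*u**3 - 2*u**2*v - u*v**2 - v**3.
The quadratic part v**2 - u**2 = (v − u)(v + u) splits into two distinct linear factors, so there are two distinct tangent lines y − 3 = ±(x − -1) — this is a node (ordinary double point).
Classification: node.


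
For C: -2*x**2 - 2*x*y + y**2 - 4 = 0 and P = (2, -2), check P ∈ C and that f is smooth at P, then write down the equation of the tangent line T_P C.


Tangent line at P: -4*x - 8*y - 8 = 0.

Step 1: f(2, -2) = 0, so P lies on C.
Step 2: partial derivatives
  f_x(x, y) = -4*x - 2*y, f_y(x, y) = -2*x + 2*y.
  f_x(P) = -4, f_y(P) = -8 (gradient nonzero, so P is smooth).
Step 3: tangent line at P: -4·(x − 2) + -8·(y − -2) = 0.
Expanding: -4*x - 8*y - 8 = 0.


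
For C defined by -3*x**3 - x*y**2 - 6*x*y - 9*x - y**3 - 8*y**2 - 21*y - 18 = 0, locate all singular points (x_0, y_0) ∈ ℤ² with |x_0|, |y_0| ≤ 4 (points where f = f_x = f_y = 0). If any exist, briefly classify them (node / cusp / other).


Singular points: {(0, -3)}; classification: cusp.

Compute partial derivatives:
  f_x = -9*x**2 - y**2 - 6*y - 9.
  f_y = -2*x*y - 6*x - 3*y**2 - 16*y - 21.
Scan x_0 ∈ {−4, ..., 4}. For each x_0, f_y(x_0, y) is a polynomial in y; find its integer roots y ∈ {−4, ..., 4}, then test f_x and f at those candidates.
  x = -4: f_y(-4, y) = -3*y**2 - 8*y + 3; vanishes at y ∈ {-3}. (-4, -3): f_x = -144 ≠ 0.
  x = -3: f_y(-3, y) = -3*y**2 - 10*y - 3; vanishes at y ∈ {-3}. (-3, -3): f_x = -81 ≠ 0.
  x = -2: f_y(-2, y) = -3*y**2 - 12*y - 9; vanishes at y ∈ {-3, -1}. (-2, -3): f_x = -36 ≠ 0; (-2, -1): f_x = -40 ≠ 0.
  x = -1: f_y(-1, y) = -3*y**2 - 14*y - 15; vanishes at y ∈ {-3}. (-1, -3): f_x = -9 ≠ 0.
  x = 0: f_y(0, y) = -3*y**2 - 16*y - 21; vanishes at y ∈ {-3}. (0, -3): f_x = 0, f = 0 — SINGULAR.
  x = 1: f_y(1, y) = -3*y**2 - 18*y - 27; vanishes at y ∈ {-3}. (1, -3): f_x = -9 ≠ 0.
  x = 2: f_y(2, y) = -3*y**2 - 20*y - 33; vanishes at y ∈ {-3}. (2, -3): f_x = -36 ≠ 0.
  x = 3: f_y(3, y) = -3*y**2 - 22*y - 39; vanishes at y ∈ {-3}. (3, -3): f_x = -81 ≠ 0.
  x = 4: f_y(4, y) = -3*y**2 - 24*y - 45; vanishes at y ∈ {-3}. (4, -3): f_x = -144 ≠ 0.
Only singular point on the grid: (0, -3).
Classify: substitute x = 0 + u, y = -3 + v and expand: f = -3*u**3 - u*v**2 - v**3 + v**2.
No constant or linear terms (consistent with a singular point). Quadratic part: v**2. Cubic part: -3*u**3 - u*v**2 - v**3.
The quadratic part v**2 is a perfect square, so there is a single (double) tangent line v = 0, i.e. y = -3. Restricting the cubic part to that line (v = 0) leaves -3*u**3 ≠ 0, so f is not divisible by v and the branch is v² ≈ 3*u**3 to lowest order — this is a cusp.
Classification: cusp.
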